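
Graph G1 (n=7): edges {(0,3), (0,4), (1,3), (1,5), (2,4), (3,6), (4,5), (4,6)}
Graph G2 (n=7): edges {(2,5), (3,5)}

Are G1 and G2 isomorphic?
No, not isomorphic

The graphs are NOT isomorphic.

Connected components of G1: 1 component(s) with vertex sets [[0, 1, 2, 3, 4, 5, 6]], sizes [7].
Connected components of G2: 5 component(s) with vertex sets [[0], [1], [4], [6], [2, 3, 5]], sizes [1, 1, 1, 1, 3].
The number of connected components (and the multiset of component sizes) is an isomorphism invariant — an isomorphism maps each component of G1 bijectively onto a component of G2. Since G1 has 1 component(s) and G2 has 5, they cannot be isomorphic.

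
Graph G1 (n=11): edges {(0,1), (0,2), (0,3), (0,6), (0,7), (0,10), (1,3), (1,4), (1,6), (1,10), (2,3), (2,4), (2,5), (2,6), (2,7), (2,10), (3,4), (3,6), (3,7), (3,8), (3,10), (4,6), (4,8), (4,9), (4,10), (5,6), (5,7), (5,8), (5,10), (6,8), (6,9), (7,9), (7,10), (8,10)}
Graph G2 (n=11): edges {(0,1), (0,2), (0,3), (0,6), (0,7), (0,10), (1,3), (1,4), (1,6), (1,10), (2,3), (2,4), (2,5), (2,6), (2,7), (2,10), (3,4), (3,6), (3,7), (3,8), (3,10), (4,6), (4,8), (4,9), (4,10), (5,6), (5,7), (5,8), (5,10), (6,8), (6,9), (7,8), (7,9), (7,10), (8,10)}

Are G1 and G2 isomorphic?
No, not isomorphic

The graphs are NOT isomorphic.

Counting edges: G1 has 34 edge(s); G2 has 35 edge(s).
Edge count is an isomorphism invariant (a bijection on vertices induces a bijection on edges), so differing edge counts rule out isomorphism.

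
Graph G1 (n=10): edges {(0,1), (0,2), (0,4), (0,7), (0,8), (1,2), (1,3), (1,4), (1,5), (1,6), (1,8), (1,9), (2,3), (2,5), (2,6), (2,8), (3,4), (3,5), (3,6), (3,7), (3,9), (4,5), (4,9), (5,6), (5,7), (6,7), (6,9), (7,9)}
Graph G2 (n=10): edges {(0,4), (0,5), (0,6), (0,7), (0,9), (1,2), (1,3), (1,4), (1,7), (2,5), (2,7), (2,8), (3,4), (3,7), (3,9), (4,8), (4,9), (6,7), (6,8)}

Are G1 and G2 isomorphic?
No, not isomorphic

The graphs are NOT isomorphic.

Degrees in G1: deg(0)=5, deg(1)=8, deg(2)=6, deg(3)=7, deg(4)=5, deg(5)=6, deg(6)=6, deg(7)=5, deg(8)=3, deg(9)=5.
Sorted degree sequence of G1: [8, 7, 6, 6, 6, 5, 5, 5, 5, 3].
Degrees in G2: deg(0)=5, deg(1)=4, deg(2)=4, deg(3)=4, deg(4)=5, deg(5)=2, deg(6)=3, deg(7)=5, deg(8)=3, deg(9)=3.
Sorted degree sequence of G2: [5, 5, 5, 4, 4, 4, 3, 3, 3, 2].
The (sorted) degree sequence is an isomorphism invariant, so since G1 and G2 have different degree sequences they cannot be isomorphic.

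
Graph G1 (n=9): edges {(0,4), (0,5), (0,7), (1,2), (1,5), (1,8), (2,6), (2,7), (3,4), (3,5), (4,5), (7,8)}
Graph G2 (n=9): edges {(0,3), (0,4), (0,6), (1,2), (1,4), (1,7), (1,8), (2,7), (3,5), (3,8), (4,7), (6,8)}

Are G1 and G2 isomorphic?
Yes, isomorphic

The graphs are isomorphic.
One valid mapping φ: V(G1) → V(G2): 0→4, 1→8, 2→3, 3→2, 4→7, 5→1, 6→5, 7→0, 8→6

Verify φ preserves adjacency — for each edge of G1, its image is an edge of G2:
  (0,4) → (φ(0),φ(4)) = (4,7) ∈ E(G2) ✓
  (0,5) → (φ(0),φ(5)) = (1,4) ∈ E(G2) ✓
  (0,7) → (φ(0),φ(7)) = (0,4) ∈ E(G2) ✓
  (1,2) → (φ(1),φ(2)) = (3,8) ∈ E(G2) ✓
  (1,5) → (φ(1),φ(5)) = (1,8) ∈ E(G2) ✓
  (1,8) → (φ(1),φ(8)) = (6,8) ∈ E(G2) ✓
  (2,6) → (φ(2),φ(6)) = (3,5) ∈ E(G2) ✓
  (2,7) → (φ(2),φ(7)) = (0,3) ∈ E(G2) ✓
  (3,4) → (φ(3),φ(4)) = (2,7) ∈ E(G2) ✓
  (3,5) → (φ(3),φ(5)) = (1,2) ∈ E(G2) ✓
  (4,5) → (φ(4),φ(5)) = (1,7) ∈ E(G2) ✓
  (7,8) → (φ(7),φ(8)) = (0,6) ∈ E(G2) ✓
All 12 edges of G1 map to edges of G2, and |E(G1)| = |E(G2)| = 12, so φ is a bijection on edges as well as vertices. Hence G1 ≅ G2.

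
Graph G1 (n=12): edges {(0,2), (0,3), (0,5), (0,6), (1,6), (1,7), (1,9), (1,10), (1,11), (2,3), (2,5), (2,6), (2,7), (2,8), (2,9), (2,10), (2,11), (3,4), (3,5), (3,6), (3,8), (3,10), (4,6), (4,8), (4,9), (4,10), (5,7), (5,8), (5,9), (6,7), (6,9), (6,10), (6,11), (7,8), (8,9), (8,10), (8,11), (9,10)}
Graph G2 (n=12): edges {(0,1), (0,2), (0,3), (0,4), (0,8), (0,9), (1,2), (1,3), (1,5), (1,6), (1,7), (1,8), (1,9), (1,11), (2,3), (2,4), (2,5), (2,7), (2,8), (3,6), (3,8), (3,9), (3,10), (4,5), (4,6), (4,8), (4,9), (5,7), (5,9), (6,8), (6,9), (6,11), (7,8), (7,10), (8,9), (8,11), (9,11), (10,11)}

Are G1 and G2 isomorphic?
No, not isomorphic

The graphs are NOT isomorphic.

Degrees in G1: deg(0)=4, deg(1)=5, deg(2)=9, deg(3)=7, deg(4)=5, deg(5)=6, deg(6)=9, deg(7)=5, deg(8)=8, deg(9)=7, deg(10)=7, deg(11)=4.
Sorted degree sequence of G1: [9, 9, 8, 7, 7, 7, 6, 5, 5, 5, 4, 4].
Degrees in G2: deg(0)=6, deg(1)=9, deg(2)=7, deg(3)=7, deg(4)=6, deg(5)=5, deg(6)=6, deg(7)=5, deg(8)=9, deg(9)=8, deg(10)=3, deg(11)=5.
Sorted degree sequence of G2: [9, 9, 8, 7, 7, 6, 6, 6, 5, 5, 5, 3].
The (sorted) degree sequence is an isomorphism invariant, so since G1 and G2 have different degree sequences they cannot be isomorphic.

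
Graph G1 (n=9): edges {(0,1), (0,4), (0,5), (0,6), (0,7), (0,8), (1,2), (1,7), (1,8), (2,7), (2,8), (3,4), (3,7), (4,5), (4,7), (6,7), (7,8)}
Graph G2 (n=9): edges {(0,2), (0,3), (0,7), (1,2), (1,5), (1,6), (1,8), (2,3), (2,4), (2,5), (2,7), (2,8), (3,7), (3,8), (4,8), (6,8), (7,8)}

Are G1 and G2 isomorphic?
Yes, isomorphic

The graphs are isomorphic.
One valid mapping φ: V(G1) → V(G2): 0→8, 1→3, 2→0, 3→5, 4→1, 5→6, 6→4, 7→2, 8→7

Verify φ preserves adjacency — for each edge of G1, its image is an edge of G2:
  (0,1) → (φ(0),φ(1)) = (3,8) ∈ E(G2) ✓
  (0,4) → (φ(0),φ(4)) = (1,8) ∈ E(G2) ✓
  (0,5) → (φ(0),φ(5)) = (6,8) ∈ E(G2) ✓
  (0,6) → (φ(0),φ(6)) = (4,8) ∈ E(G2) ✓
  (0,7) → (φ(0),φ(7)) = (2,8) ∈ E(G2) ✓
  (0,8) → (φ(0),φ(8)) = (7,8) ∈ E(G2) ✓
  (1,2) → (φ(1),φ(2)) = (0,3) ∈ E(G2) ✓
  (1,7) → (φ(1),φ(7)) = (2,3) ∈ E(G2) ✓
  (1,8) → (φ(1),φ(8)) = (3,7) ∈ E(G2) ✓
  (2,7) → (φ(2),φ(7)) = (0,2) ∈ E(G2) ✓
  (2,8) → (φ(2),φ(8)) = (0,7) ∈ E(G2) ✓
  (3,4) → (φ(3),φ(4)) = (1,5) ∈ E(G2) ✓
  (3,7) → (φ(3),φ(7)) = (2,5) ∈ E(G2) ✓
  (4,5) → (φ(4),φ(5)) = (1,6) ∈ E(G2) ✓
  (4,7) → (φ(4),φ(7)) = (1,2) ∈ E(G2) ✓
  (6,7) → (φ(6),φ(7)) = (2,4) ∈ E(G2) ✓
  (7,8) → (φ(7),φ(8)) = (2,7) ∈ E(G2) ✓
All 17 edges of G1 map to edges of G2, and |E(G1)| = |E(G2)| = 17, so φ is a bijection on edges as well as vertices. Hence G1 ≅ G2.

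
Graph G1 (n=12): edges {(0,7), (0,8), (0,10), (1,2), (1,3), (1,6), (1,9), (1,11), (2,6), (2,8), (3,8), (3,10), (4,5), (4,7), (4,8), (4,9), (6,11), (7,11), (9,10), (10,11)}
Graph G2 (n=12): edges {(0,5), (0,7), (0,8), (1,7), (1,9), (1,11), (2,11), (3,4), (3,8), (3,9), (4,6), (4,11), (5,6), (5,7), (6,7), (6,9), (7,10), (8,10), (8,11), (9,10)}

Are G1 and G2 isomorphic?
Yes, isomorphic

The graphs are isomorphic.
One valid mapping φ: V(G1) → V(G2): 0→3, 1→7, 2→0, 3→10, 4→11, 5→2, 6→5, 7→4, 8→8, 9→1, 10→9, 11→6

Verify φ preserves adjacency — for each edge of G1, its image is an edge of G2:
  (0,7) → (φ(0),φ(7)) = (3,4) ∈ E(G2) ✓
  (0,8) → (φ(0),φ(8)) = (3,8) ∈ E(G2) ✓
  (0,10) → (φ(0),φ(10)) = (3,9) ∈ E(G2) ✓
  (1,2) → (φ(1),φ(2)) = (0,7) ∈ E(G2) ✓
  (1,3) → (φ(1),φ(3)) = (7,10) ∈ E(G2) ✓
  (1,6) → (φ(1),φ(6)) = (5,7) ∈ E(G2) ✓
  (1,9) → (φ(1),φ(9)) = (1,7) ∈ E(G2) ✓
  (1,11) → (φ(1),φ(11)) = (6,7) ∈ E(G2) ✓
  (2,6) → (φ(2),φ(6)) = (0,5) ∈ E(G2) ✓
  (2,8) → (φ(2),φ(8)) = (0,8) ∈ E(G2) ✓
  (3,8) → (φ(3),φ(8)) = (8,10) ∈ E(G2) ✓
  (3,10) → (φ(3),φ(10)) = (9,10) ∈ E(G2) ✓
  (4,5) → (φ(4),φ(5)) = (2,11) ∈ E(G2) ✓
  (4,7) → (φ(4),φ(7)) = (4,11) ∈ E(G2) ✓
  (4,8) → (φ(4),φ(8)) = (8,11) ∈ E(G2) ✓
  (4,9) → (φ(4),φ(9)) = (1,11) ∈ E(G2) ✓
  (6,11) → (φ(6),φ(11)) = (5,6) ∈ E(G2) ✓
  (7,11) → (φ(7),φ(11)) = (4,6) ∈ E(G2) ✓
  (9,10) → (φ(9),φ(10)) = (1,9) ∈ E(G2) ✓
  (10,11) → (φ(10),φ(11)) = (6,9) ∈ E(G2) ✓
All 20 edges of G1 map to edges of G2, and |E(G1)| = |E(G2)| = 20, so φ is a bijection on edges as well as vertices. Hence G1 ≅ G2.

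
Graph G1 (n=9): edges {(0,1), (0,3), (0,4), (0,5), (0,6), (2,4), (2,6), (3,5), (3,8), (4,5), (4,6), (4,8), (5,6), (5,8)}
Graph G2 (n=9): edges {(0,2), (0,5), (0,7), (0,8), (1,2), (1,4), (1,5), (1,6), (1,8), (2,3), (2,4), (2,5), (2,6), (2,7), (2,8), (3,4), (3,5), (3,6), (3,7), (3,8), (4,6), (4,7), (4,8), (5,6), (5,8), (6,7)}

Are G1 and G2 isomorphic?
No, not isomorphic

The graphs are NOT isomorphic.

Counting triangles (3-cliques): G1 has 8, G2 has 30.
Triangle count is an isomorphism invariant, so differing triangle counts rule out isomorphism.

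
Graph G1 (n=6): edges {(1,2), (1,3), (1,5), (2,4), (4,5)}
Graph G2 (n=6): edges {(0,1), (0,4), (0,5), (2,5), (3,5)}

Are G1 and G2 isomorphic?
No, not isomorphic

The graphs are NOT isomorphic.

Degrees in G1: deg(0)=0, deg(1)=3, deg(2)=2, deg(3)=1, deg(4)=2, deg(5)=2.
Sorted degree sequence of G1: [3, 2, 2, 2, 1, 0].
Degrees in G2: deg(0)=3, deg(1)=1, deg(2)=1, deg(3)=1, deg(4)=1, deg(5)=3.
Sorted degree sequence of G2: [3, 3, 1, 1, 1, 1].
The (sorted) degree sequence is an isomorphism invariant, so since G1 and G2 have different degree sequences they cannot be isomorphic.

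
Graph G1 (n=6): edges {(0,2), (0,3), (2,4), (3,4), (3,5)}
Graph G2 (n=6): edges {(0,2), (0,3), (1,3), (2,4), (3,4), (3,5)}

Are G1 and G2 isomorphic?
No, not isomorphic

The graphs are NOT isomorphic.

Counting edges: G1 has 5 edge(s); G2 has 6 edge(s).
Edge count is an isomorphism invariant (a bijection on vertices induces a bijection on edges), so differing edge counts rule out isomorphism.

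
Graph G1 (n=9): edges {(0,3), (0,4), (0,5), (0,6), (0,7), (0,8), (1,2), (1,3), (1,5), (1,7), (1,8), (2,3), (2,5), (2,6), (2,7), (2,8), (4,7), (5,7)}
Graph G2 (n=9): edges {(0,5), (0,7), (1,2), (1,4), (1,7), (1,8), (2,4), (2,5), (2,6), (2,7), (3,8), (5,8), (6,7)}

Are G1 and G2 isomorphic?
No, not isomorphic

The graphs are NOT isomorphic.

Degrees in G1: deg(0)=6, deg(1)=5, deg(2)=6, deg(3)=3, deg(4)=2, deg(5)=4, deg(6)=2, deg(7)=5, deg(8)=3.
Sorted degree sequence of G1: [6, 6, 5, 5, 4, 3, 3, 2, 2].
Degrees in G2: deg(0)=2, deg(1)=4, deg(2)=5, deg(3)=1, deg(4)=2, deg(5)=3, deg(6)=2, deg(7)=4, deg(8)=3.
Sorted degree sequence of G2: [5, 4, 4, 3, 3, 2, 2, 2, 1].
The (sorted) degree sequence is an isomorphism invariant, so since G1 and G2 have different degree sequences they cannot be isomorphic.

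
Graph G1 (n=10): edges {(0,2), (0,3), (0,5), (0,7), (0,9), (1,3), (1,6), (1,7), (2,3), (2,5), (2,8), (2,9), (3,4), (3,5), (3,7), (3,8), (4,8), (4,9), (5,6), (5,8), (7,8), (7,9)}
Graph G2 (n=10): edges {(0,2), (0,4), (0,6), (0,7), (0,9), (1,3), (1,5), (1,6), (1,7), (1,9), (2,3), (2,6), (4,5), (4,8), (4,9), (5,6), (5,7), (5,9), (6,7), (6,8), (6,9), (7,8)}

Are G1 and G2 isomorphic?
Yes, isomorphic

The graphs are isomorphic.
One valid mapping φ: V(G1) → V(G2): 0→9, 1→2, 2→5, 3→6, 4→8, 5→1, 6→3, 7→0, 8→7, 9→4

Verify φ preserves adjacency — for each edge of G1, its image is an edge of G2:
  (0,2) → (φ(0),φ(2)) = (5,9) ∈ E(G2) ✓
  (0,3) → (φ(0),φ(3)) = (6,9) ∈ E(G2) ✓
  (0,5) → (φ(0),φ(5)) = (1,9) ∈ E(G2) ✓
  (0,7) → (φ(0),φ(7)) = (0,9) ∈ E(G2) ✓
  (0,9) → (φ(0),φ(9)) = (4,9) ∈ E(G2) ✓
  (1,3) → (φ(1),φ(3)) = (2,6) ∈ E(G2) ✓
  (1,6) → (φ(1),φ(6)) = (2,3) ∈ E(G2) ✓
  (1,7) → (φ(1),φ(7)) = (0,2) ∈ E(G2) ✓
  (2,3) → (φ(2),φ(3)) = (5,6) ∈ E(G2) ✓
  (2,5) → (φ(2),φ(5)) = (1,5) ∈ E(G2) ✓
  (2,8) → (φ(2),φ(8)) = (5,7) ∈ E(G2) ✓
  (2,9) → (φ(2),φ(9)) = (4,5) ∈ E(G2) ✓
  (3,4) → (φ(3),φ(4)) = (6,8) ∈ E(G2) ✓
  (3,5) → (φ(3),φ(5)) = (1,6) ∈ E(G2) ✓
  (3,7) → (φ(3),φ(7)) = (0,6) ∈ E(G2) ✓
  (3,8) → (φ(3),φ(8)) = (6,7) ∈ E(G2) ✓
  (4,8) → (φ(4),φ(8)) = (7,8) ∈ E(G2) ✓
  (4,9) → (φ(4),φ(9)) = (4,8) ∈ E(G2) ✓
  (5,6) → (φ(5),φ(6)) = (1,3) ∈ E(G2) ✓
  (5,8) → (φ(5),φ(8)) = (1,7) ∈ E(G2) ✓
  (7,8) → (φ(7),φ(8)) = (0,7) ∈ E(G2) ✓
  (7,9) → (φ(7),φ(9)) = (0,4) ∈ E(G2) ✓
All 22 edges of G1 map to edges of G2, and |E(G1)| = |E(G2)| = 22, so φ is a bijection on edges as well as vertices. Hence G1 ≅ G2.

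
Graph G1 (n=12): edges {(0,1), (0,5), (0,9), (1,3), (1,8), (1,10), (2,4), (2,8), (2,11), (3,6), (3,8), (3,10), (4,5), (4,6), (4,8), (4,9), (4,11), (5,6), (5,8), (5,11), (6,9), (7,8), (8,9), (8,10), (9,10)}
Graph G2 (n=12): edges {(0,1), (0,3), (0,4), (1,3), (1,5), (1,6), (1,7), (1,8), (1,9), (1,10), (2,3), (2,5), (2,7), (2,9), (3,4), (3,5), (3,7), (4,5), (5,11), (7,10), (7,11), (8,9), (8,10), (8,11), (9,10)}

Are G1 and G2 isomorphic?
Yes, isomorphic

The graphs are isomorphic.
One valid mapping φ: V(G1) → V(G2): 0→11, 1→8, 2→0, 3→9, 4→3, 5→5, 6→2, 7→6, 8→1, 9→7, 10→10, 11→4

Verify φ preserves adjacency — for each edge of G1, its image is an edge of G2:
  (0,1) → (φ(0),φ(1)) = (8,11) ∈ E(G2) ✓
  (0,5) → (φ(0),φ(5)) = (5,11) ∈ E(G2) ✓
  (0,9) → (φ(0),φ(9)) = (7,11) ∈ E(G2) ✓
  (1,3) → (φ(1),φ(3)) = (8,9) ∈ E(G2) ✓
  (1,8) → (φ(1),φ(8)) = (1,8) ∈ E(G2) ✓
  (1,10) → (φ(1),φ(10)) = (8,10) ∈ E(G2) ✓
  (2,4) → (φ(2),φ(4)) = (0,3) ∈ E(G2) ✓
  (2,8) → (φ(2),φ(8)) = (0,1) ∈ E(G2) ✓
  (2,11) → (φ(2),φ(11)) = (0,4) ∈ E(G2) ✓
  (3,6) → (φ(3),φ(6)) = (2,9) ∈ E(G2) ✓
  (3,8) → (φ(3),φ(8)) = (1,9) ∈ E(G2) ✓
  (3,10) → (φ(3),φ(10)) = (9,10) ∈ E(G2) ✓
  (4,5) → (φ(4),φ(5)) = (3,5) ∈ E(G2) ✓
  (4,6) → (φ(4),φ(6)) = (2,3) ∈ E(G2) ✓
  (4,8) → (φ(4),φ(8)) = (1,3) ∈ E(G2) ✓
  (4,9) → (φ(4),φ(9)) = (3,7) ∈ E(G2) ✓
  (4,11) → (φ(4),φ(11)) = (3,4) ∈ E(G2) ✓
  (5,6) → (φ(5),φ(6)) = (2,5) ∈ E(G2) ✓
  (5,8) → (φ(5),φ(8)) = (1,5) ∈ E(G2) ✓
  (5,11) → (φ(5),φ(11)) = (4,5) ∈ E(G2) ✓
  (6,9) → (φ(6),φ(9)) = (2,7) ∈ E(G2) ✓
  (7,8) → (φ(7),φ(8)) = (1,6) ∈ E(G2) ✓
  (8,9) → (φ(8),φ(9)) = (1,7) ∈ E(G2) ✓
  (8,10) → (φ(8),φ(10)) = (1,10) ∈ E(G2) ✓
  (9,10) → (φ(9),φ(10)) = (7,10) ∈ E(G2) ✓
All 25 edges of G1 map to edges of G2, and |E(G1)| = |E(G2)| = 25, so φ is a bijection on edges as well as vertices. Hence G1 ≅ G2.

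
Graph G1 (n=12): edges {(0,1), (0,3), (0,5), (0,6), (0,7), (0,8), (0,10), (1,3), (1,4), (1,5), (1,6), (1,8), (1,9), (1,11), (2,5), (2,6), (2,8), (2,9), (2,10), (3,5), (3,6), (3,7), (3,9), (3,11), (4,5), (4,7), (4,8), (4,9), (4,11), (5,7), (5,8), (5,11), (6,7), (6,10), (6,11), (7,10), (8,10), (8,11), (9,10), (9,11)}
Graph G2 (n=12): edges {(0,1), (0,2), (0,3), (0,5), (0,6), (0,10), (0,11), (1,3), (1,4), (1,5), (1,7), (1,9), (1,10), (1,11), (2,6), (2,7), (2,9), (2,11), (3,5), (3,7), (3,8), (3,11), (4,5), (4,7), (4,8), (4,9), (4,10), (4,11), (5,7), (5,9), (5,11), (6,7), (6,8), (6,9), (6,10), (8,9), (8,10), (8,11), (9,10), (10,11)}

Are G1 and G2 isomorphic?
Yes, isomorphic

The graphs are isomorphic.
One valid mapping φ: V(G1) → V(G2): 0→10, 1→1, 2→2, 3→4, 4→3, 5→11, 6→9, 7→8, 8→0, 9→7, 10→6, 11→5

Verify φ preserves adjacency — for each edge of G1, its image is an edge of G2:
  (0,1) → (φ(0),φ(1)) = (1,10) ∈ E(G2) ✓
  (0,3) → (φ(0),φ(3)) = (4,10) ∈ E(G2) ✓
  (0,5) → (φ(0),φ(5)) = (10,11) ∈ E(G2) ✓
  (0,6) → (φ(0),φ(6)) = (9,10) ∈ E(G2) ✓
  (0,7) → (φ(0),φ(7)) = (8,10) ∈ E(G2) ✓
  (0,8) → (φ(0),φ(8)) = (0,10) ∈ E(G2) ✓
  (0,10) → (φ(0),φ(10)) = (6,10) ∈ E(G2) ✓
  (1,3) → (φ(1),φ(3)) = (1,4) ∈ E(G2) ✓
  (1,4) → (φ(1),φ(4)) = (1,3) ∈ E(G2) ✓
  (1,5) → (φ(1),φ(5)) = (1,11) ∈ E(G2) ✓
  (1,6) → (φ(1),φ(6)) = (1,9) ∈ E(G2) ✓
  (1,8) → (φ(1),φ(8)) = (0,1) ∈ E(G2) ✓
  (1,9) → (φ(1),φ(9)) = (1,7) ∈ E(G2) ✓
  (1,11) → (φ(1),φ(11)) = (1,5) ∈ E(G2) ✓
  (2,5) → (φ(2),φ(5)) = (2,11) ∈ E(G2) ✓
  (2,6) → (φ(2),φ(6)) = (2,9) ∈ E(G2) ✓
  (2,8) → (φ(2),φ(8)) = (0,2) ∈ E(G2) ✓
  (2,9) → (φ(2),φ(9)) = (2,7) ∈ E(G2) ✓
  (2,10) → (φ(2),φ(10)) = (2,6) ∈ E(G2) ✓
  (3,5) → (φ(3),φ(5)) = (4,11) ∈ E(G2) ✓
  (3,6) → (φ(3),φ(6)) = (4,9) ∈ E(G2) ✓
  (3,7) → (φ(3),φ(7)) = (4,8) ∈ E(G2) ✓
  (3,9) → (φ(3),φ(9)) = (4,7) ∈ E(G2) ✓
  (3,11) → (φ(3),φ(11)) = (4,5) ∈ E(G2) ✓
  (4,5) → (φ(4),φ(5)) = (3,11) ∈ E(G2) ✓
  (4,7) → (φ(4),φ(7)) = (3,8) ∈ E(G2) ✓
  (4,8) → (φ(4),φ(8)) = (0,3) ∈ E(G2) ✓
  (4,9) → (φ(4),φ(9)) = (3,7) ∈ E(G2) ✓
  (4,11) → (φ(4),φ(11)) = (3,5) ∈ E(G2) ✓
  (5,7) → (φ(5),φ(7)) = (8,11) ∈ E(G2) ✓
  (5,8) → (φ(5),φ(8)) = (0,11) ∈ E(G2) ✓
  (5,11) → (φ(5),φ(11)) = (5,11) ∈ E(G2) ✓
  (6,7) → (φ(6),φ(7)) = (8,9) ∈ E(G2) ✓
  (6,10) → (φ(6),φ(10)) = (6,9) ∈ E(G2) ✓
  (6,11) → (φ(6),φ(11)) = (5,9) ∈ E(G2) ✓
  (7,10) → (φ(7),φ(10)) = (6,8) ∈ E(G2) ✓
  (8,10) → (φ(8),φ(10)) = (0,6) ∈ E(G2) ✓
  (8,11) → (φ(8),φ(11)) = (0,5) ∈ E(G2) ✓
  (9,10) → (φ(9),φ(10)) = (6,7) ∈ E(G2) ✓
  (9,11) → (φ(9),φ(11)) = (5,7) ∈ E(G2) ✓
All 40 edges of G1 map to edges of G2, and |E(G1)| = |E(G2)| = 40, so φ is a bijection on edges as well as vertices. Hence G1 ≅ G2.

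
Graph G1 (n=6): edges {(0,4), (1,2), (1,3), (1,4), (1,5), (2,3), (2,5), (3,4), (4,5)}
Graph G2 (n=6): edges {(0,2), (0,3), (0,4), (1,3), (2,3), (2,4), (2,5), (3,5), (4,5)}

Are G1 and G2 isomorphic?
Yes, isomorphic

The graphs are isomorphic.
One valid mapping φ: V(G1) → V(G2): 0→1, 1→2, 2→4, 3→5, 4→3, 5→0

Verify φ preserves adjacency — for each edge of G1, its image is an edge of G2:
  (0,4) → (φ(0),φ(4)) = (1,3) ∈ E(G2) ✓
  (1,2) → (φ(1),φ(2)) = (2,4) ∈ E(G2) ✓
  (1,3) → (φ(1),φ(3)) = (2,5) ∈ E(G2) ✓
  (1,4) → (φ(1),φ(4)) = (2,3) ∈ E(G2) ✓
  (1,5) → (φ(1),φ(5)) = (0,2) ∈ E(G2) ✓
  (2,3) → (φ(2),φ(3)) = (4,5) ∈ E(G2) ✓
  (2,5) → (φ(2),φ(5)) = (0,4) ∈ E(G2) ✓
  (3,4) → (φ(3),φ(4)) = (3,5) ∈ E(G2) ✓
  (4,5) → (φ(4),φ(5)) = (0,3) ∈ E(G2) ✓
All 9 edges of G1 map to edges of G2, and |E(G1)| = |E(G2)| = 9, so φ is a bijection on edges as well as vertices. Hence G1 ≅ G2.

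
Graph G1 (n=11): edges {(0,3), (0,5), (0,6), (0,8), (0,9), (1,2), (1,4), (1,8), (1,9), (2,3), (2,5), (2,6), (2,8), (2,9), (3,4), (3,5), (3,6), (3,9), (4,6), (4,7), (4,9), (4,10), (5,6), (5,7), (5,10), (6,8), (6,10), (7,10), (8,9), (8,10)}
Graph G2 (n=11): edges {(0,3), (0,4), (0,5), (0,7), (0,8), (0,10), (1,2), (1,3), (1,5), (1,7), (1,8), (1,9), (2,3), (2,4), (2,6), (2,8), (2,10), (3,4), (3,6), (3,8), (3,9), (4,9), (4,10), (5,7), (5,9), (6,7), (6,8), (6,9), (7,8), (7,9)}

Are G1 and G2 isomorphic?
Yes, isomorphic

The graphs are isomorphic.
One valid mapping φ: V(G1) → V(G2): 0→6, 1→5, 2→1, 3→8, 4→0, 5→2, 6→3, 7→10, 8→9, 9→7, 10→4

Verify φ preserves adjacency — for each edge of G1, its image is an edge of G2:
  (0,3) → (φ(0),φ(3)) = (6,8) ∈ E(G2) ✓
  (0,5) → (φ(0),φ(5)) = (2,6) ∈ E(G2) ✓
  (0,6) → (φ(0),φ(6)) = (3,6) ∈ E(G2) ✓
  (0,8) → (φ(0),φ(8)) = (6,9) ∈ E(G2) ✓
  (0,9) → (φ(0),φ(9)) = (6,7) ∈ E(G2) ✓
  (1,2) → (φ(1),φ(2)) = (1,5) ∈ E(G2) ✓
  (1,4) → (φ(1),φ(4)) = (0,5) ∈ E(G2) ✓
  (1,8) → (φ(1),φ(8)) = (5,9) ∈ E(G2) ✓
  (1,9) → (φ(1),φ(9)) = (5,7) ∈ E(G2) ✓
  (2,3) → (φ(2),φ(3)) = (1,8) ∈ E(G2) ✓
  (2,5) → (φ(2),φ(5)) = (1,2) ∈ E(G2) ✓
  (2,6) → (φ(2),φ(6)) = (1,3) ∈ E(G2) ✓
  (2,8) → (φ(2),φ(8)) = (1,9) ∈ E(G2) ✓
  (2,9) → (φ(2),φ(9)) = (1,7) ∈ E(G2) ✓
  (3,4) → (φ(3),φ(4)) = (0,8) ∈ E(G2) ✓
  (3,5) → (φ(3),φ(5)) = (2,8) ∈ E(G2) ✓
  (3,6) → (φ(3),φ(6)) = (3,8) ∈ E(G2) ✓
  (3,9) → (φ(3),φ(9)) = (7,8) ∈ E(G2) ✓
  (4,6) → (φ(4),φ(6)) = (0,3) ∈ E(G2) ✓
  (4,7) → (φ(4),φ(7)) = (0,10) ∈ E(G2) ✓
  (4,9) → (φ(4),φ(9)) = (0,7) ∈ E(G2) ✓
  (4,10) → (φ(4),φ(10)) = (0,4) ∈ E(G2) ✓
  (5,6) → (φ(5),φ(6)) = (2,3) ∈ E(G2) ✓
  (5,7) → (φ(5),φ(7)) = (2,10) ∈ E(G2) ✓
  (5,10) → (φ(5),φ(10)) = (2,4) ∈ E(G2) ✓
  (6,8) → (φ(6),φ(8)) = (3,9) ∈ E(G2) ✓
  (6,10) → (φ(6),φ(10)) = (3,4) ∈ E(G2) ✓
  (7,10) → (φ(7),φ(10)) = (4,10) ∈ E(G2) ✓
  (8,9) → (φ(8),φ(9)) = (7,9) ∈ E(G2) ✓
  (8,10) → (φ(8),φ(10)) = (4,9) ∈ E(G2) ✓
All 30 edges of G1 map to edges of G2, and |E(G1)| = |E(G2)| = 30, so φ is a bijection on edges as well as vertices. Hence G1 ≅ G2.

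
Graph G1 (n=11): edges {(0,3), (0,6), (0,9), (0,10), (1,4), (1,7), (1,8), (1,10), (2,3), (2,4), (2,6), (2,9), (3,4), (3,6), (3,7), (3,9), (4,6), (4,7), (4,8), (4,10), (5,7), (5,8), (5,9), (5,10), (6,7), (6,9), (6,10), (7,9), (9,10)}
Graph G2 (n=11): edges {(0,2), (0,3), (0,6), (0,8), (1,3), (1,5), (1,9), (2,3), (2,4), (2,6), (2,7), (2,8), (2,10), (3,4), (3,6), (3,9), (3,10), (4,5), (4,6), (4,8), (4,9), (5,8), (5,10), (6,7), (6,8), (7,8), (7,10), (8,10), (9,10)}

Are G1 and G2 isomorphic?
Yes, isomorphic

The graphs are isomorphic.
One valid mapping φ: V(G1) → V(G2): 0→7, 1→9, 2→0, 3→6, 4→3, 5→5, 6→2, 7→4, 8→1, 9→8, 10→10

Verify φ preserves adjacency — for each edge of G1, its image is an edge of G2:
  (0,3) → (φ(0),φ(3)) = (6,7) ∈ E(G2) ✓
  (0,6) → (φ(0),φ(6)) = (2,7) ∈ E(G2) ✓
  (0,9) → (φ(0),φ(9)) = (7,8) ∈ E(G2) ✓
  (0,10) → (φ(0),φ(10)) = (7,10) ∈ E(G2) ✓
  (1,4) → (φ(1),φ(4)) = (3,9) ∈ E(G2) ✓
  (1,7) → (φ(1),φ(7)) = (4,9) ∈ E(G2) ✓
  (1,8) → (φ(1),φ(8)) = (1,9) ∈ E(G2) ✓
  (1,10) → (φ(1),φ(10)) = (9,10) ∈ E(G2) ✓
  (2,3) → (φ(2),φ(3)) = (0,6) ∈ E(G2) ✓
  (2,4) → (φ(2),φ(4)) = (0,3) ∈ E(G2) ✓
  (2,6) → (φ(2),φ(6)) = (0,2) ∈ E(G2) ✓
  (2,9) → (φ(2),φ(9)) = (0,8) ∈ E(G2) ✓
  (3,4) → (φ(3),φ(4)) = (3,6) ∈ E(G2) ✓
  (3,6) → (φ(3),φ(6)) = (2,6) ∈ E(G2) ✓
  (3,7) → (φ(3),φ(7)) = (4,6) ∈ E(G2) ✓
  (3,9) → (φ(3),φ(9)) = (6,8) ∈ E(G2) ✓
  (4,6) → (φ(4),φ(6)) = (2,3) ∈ E(G2) ✓
  (4,7) → (φ(4),φ(7)) = (3,4) ∈ E(G2) ✓
  (4,8) → (φ(4),φ(8)) = (1,3) ∈ E(G2) ✓
  (4,10) → (φ(4),φ(10)) = (3,10) ∈ E(G2) ✓
  (5,7) → (φ(5),φ(7)) = (4,5) ∈ E(G2) ✓
  (5,8) → (φ(5),φ(8)) = (1,5) ∈ E(G2) ✓
  (5,9) → (φ(5),φ(9)) = (5,8) ∈ E(G2) ✓
  (5,10) → (φ(5),φ(10)) = (5,10) ∈ E(G2) ✓
  (6,7) → (φ(6),φ(7)) = (2,4) ∈ E(G2) ✓
  (6,9) → (φ(6),φ(9)) = (2,8) ∈ E(G2) ✓
  (6,10) → (φ(6),φ(10)) = (2,10) ∈ E(G2) ✓
  (7,9) → (φ(7),φ(9)) = (4,8) ∈ E(G2) ✓
  (9,10) → (φ(9),φ(10)) = (8,10) ∈ E(G2) ✓
All 29 edges of G1 map to edges of G2, and |E(G1)| = |E(G2)| = 29, so φ is a bijection on edges as well as vertices. Hence G1 ≅ G2.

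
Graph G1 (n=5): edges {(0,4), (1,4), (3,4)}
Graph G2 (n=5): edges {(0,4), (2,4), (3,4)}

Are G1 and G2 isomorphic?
Yes, isomorphic

The graphs are isomorphic.
One valid mapping φ: V(G1) → V(G2): 0→0, 1→2, 2→1, 3→3, 4→4

Verify φ preserves adjacency — for each edge of G1, its image is an edge of G2:
  (0,4) → (φ(0),φ(4)) = (0,4) ∈ E(G2) ✓
  (1,4) → (φ(1),φ(4)) = (2,4) ∈ E(G2) ✓
  (3,4) → (φ(3),φ(4)) = (3,4) ∈ E(G2) ✓
All 3 edges of G1 map to edges of G2, and |E(G1)| = |E(G2)| = 3, so φ is a bijection on edges as well as vertices. Hence G1 ≅ G2.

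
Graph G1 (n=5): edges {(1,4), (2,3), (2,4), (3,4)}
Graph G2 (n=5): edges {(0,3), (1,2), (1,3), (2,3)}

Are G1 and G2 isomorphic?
Yes, isomorphic

The graphs are isomorphic.
One valid mapping φ: V(G1) → V(G2): 0→4, 1→0, 2→1, 3→2, 4→3

Verify φ preserves adjacency — for each edge of G1, its image is an edge of G2:
  (1,4) → (φ(1),φ(4)) = (0,3) ∈ E(G2) ✓
  (2,3) → (φ(2),φ(3)) = (1,2) ∈ E(G2) ✓
  (2,4) → (φ(2),φ(4)) = (1,3) ∈ E(G2) ✓
  (3,4) → (φ(3),φ(4)) = (2,3) ∈ E(G2) ✓
All 4 edges of G1 map to edges of G2, and |E(G1)| = |E(G2)| = 4, so φ is a bijection on edges as well as vertices. Hence G1 ≅ G2.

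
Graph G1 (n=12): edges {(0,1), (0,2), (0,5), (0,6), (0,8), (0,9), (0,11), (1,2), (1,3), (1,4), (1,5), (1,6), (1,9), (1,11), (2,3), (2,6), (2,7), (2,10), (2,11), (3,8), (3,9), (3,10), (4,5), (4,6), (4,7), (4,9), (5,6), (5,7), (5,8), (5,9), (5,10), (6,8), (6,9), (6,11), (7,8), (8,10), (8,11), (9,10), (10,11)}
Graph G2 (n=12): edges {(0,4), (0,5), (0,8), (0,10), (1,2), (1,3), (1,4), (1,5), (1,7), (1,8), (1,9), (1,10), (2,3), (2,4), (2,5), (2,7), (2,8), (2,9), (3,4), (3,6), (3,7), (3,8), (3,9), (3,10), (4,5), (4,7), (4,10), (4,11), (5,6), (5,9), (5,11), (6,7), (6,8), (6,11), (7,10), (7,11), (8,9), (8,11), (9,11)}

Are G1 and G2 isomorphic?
Yes, isomorphic

The graphs are isomorphic.
One valid mapping φ: V(G1) → V(G2): 0→2, 1→3, 2→8, 3→6, 4→10, 5→4, 6→1, 7→0, 8→5, 9→7, 10→11, 11→9

Verify φ preserves adjacency — for each edge of G1, its image is an edge of G2:
  (0,1) → (φ(0),φ(1)) = (2,3) ∈ E(G2) ✓
  (0,2) → (φ(0),φ(2)) = (2,8) ∈ E(G2) ✓
  (0,5) → (φ(0),φ(5)) = (2,4) ∈ E(G2) ✓
  (0,6) → (φ(0),φ(6)) = (1,2) ∈ E(G2) ✓
  (0,8) → (φ(0),φ(8)) = (2,5) ∈ E(G2) ✓
  (0,9) → (φ(0),φ(9)) = (2,7) ∈ E(G2) ✓
  (0,11) → (φ(0),φ(11)) = (2,9) ∈ E(G2) ✓
  (1,2) → (φ(1),φ(2)) = (3,8) ∈ E(G2) ✓
  (1,3) → (φ(1),φ(3)) = (3,6) ∈ E(G2) ✓
  (1,4) → (φ(1),φ(4)) = (3,10) ∈ E(G2) ✓
  (1,5) → (φ(1),φ(5)) = (3,4) ∈ E(G2) ✓
  (1,6) → (φ(1),φ(6)) = (1,3) ∈ E(G2) ✓
  (1,9) → (φ(1),φ(9)) = (3,7) ∈ E(G2) ✓
  (1,11) → (φ(1),φ(11)) = (3,9) ∈ E(G2) ✓
  (2,3) → (φ(2),φ(3)) = (6,8) ∈ E(G2) ✓
  (2,6) → (φ(2),φ(6)) = (1,8) ∈ E(G2) ✓
  (2,7) → (φ(2),φ(7)) = (0,8) ∈ E(G2) ✓
  (2,10) → (φ(2),φ(10)) = (8,11) ∈ E(G2) ✓
  (2,11) → (φ(2),φ(11)) = (8,9) ∈ E(G2) ✓
  (3,8) → (φ(3),φ(8)) = (5,6) ∈ E(G2) ✓
  (3,9) → (φ(3),φ(9)) = (6,7) ∈ E(G2) ✓
  (3,10) → (φ(3),φ(10)) = (6,11) ∈ E(G2) ✓
  (4,5) → (φ(4),φ(5)) = (4,10) ∈ E(G2) ✓
  (4,6) → (φ(4),φ(6)) = (1,10) ∈ E(G2) ✓
  (4,7) → (φ(4),φ(7)) = (0,10) ∈ E(G2) ✓
  (4,9) → (φ(4),φ(9)) = (7,10) ∈ E(G2) ✓
  (5,6) → (φ(5),φ(6)) = (1,4) ∈ E(G2) ✓
  (5,7) → (φ(5),φ(7)) = (0,4) ∈ E(G2) ✓
  (5,8) → (φ(5),φ(8)) = (4,5) ∈ E(G2) ✓
  (5,9) → (φ(5),φ(9)) = (4,7) ∈ E(G2) ✓
  (5,10) → (φ(5),φ(10)) = (4,11) ∈ E(G2) ✓
  (6,8) → (φ(6),φ(8)) = (1,5) ∈ E(G2) ✓
  (6,9) → (φ(6),φ(9)) = (1,7) ∈ E(G2) ✓
  (6,11) → (φ(6),φ(11)) = (1,9) ∈ E(G2) ✓
  (7,8) → (φ(7),φ(8)) = (0,5) ∈ E(G2) ✓
  (8,10) → (φ(8),φ(10)) = (5,11) ∈ E(G2) ✓
  (8,11) → (φ(8),φ(11)) = (5,9) ∈ E(G2) ✓
  (9,10) → (φ(9),φ(10)) = (7,11) ∈ E(G2) ✓
  (10,11) → (φ(10),φ(11)) = (9,11) ∈ E(G2) ✓
All 39 edges of G1 map to edges of G2, and |E(G1)| = |E(G2)| = 39, so φ is a bijection on edges as well as vertices. Hence G1 ≅ G2.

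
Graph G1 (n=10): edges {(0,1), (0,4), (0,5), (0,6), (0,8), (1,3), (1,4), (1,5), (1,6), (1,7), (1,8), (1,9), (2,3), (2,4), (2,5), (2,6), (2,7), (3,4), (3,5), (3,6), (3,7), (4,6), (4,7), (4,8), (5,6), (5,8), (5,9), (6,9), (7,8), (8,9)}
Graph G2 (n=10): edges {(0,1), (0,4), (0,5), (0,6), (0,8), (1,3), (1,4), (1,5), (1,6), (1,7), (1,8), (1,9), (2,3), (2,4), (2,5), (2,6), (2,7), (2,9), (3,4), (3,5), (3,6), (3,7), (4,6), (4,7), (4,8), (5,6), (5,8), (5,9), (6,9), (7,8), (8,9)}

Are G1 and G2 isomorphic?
No, not isomorphic

The graphs are NOT isomorphic.

Counting edges: G1 has 30 edge(s); G2 has 31 edge(s).
Edge count is an isomorphism invariant (a bijection on vertices induces a bijection on edges), so differing edge counts rule out isomorphism.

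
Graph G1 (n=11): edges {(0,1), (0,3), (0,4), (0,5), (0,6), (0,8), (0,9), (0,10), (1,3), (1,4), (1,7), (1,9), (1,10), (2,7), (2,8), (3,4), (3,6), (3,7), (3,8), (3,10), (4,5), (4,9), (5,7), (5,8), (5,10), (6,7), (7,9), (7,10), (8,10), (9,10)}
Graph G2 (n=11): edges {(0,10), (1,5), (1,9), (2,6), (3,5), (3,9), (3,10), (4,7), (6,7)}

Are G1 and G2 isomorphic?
No, not isomorphic

The graphs are NOT isomorphic.

Connected components of G1: 1 component(s) with vertex sets [[0, 1, 2, 3, 4, 5, 6, 7, 8, 9, 10]], sizes [11].
Connected components of G2: 3 component(s) with vertex sets [[8], [2, 4, 6, 7], [0, 1, 3, 5, 9, 10]], sizes [1, 4, 6].
The number of connected components (and the multiset of component sizes) is an isomorphism invariant — an isomorphism maps each component of G1 bijectively onto a component of G2. Since G1 has 1 component(s) and G2 has 3, they cannot be isomorphic.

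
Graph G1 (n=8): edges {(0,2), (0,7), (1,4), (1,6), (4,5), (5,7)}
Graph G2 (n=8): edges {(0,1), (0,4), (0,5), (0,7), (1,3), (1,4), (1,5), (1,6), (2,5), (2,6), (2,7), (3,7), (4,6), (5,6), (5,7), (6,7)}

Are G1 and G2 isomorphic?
No, not isomorphic

The graphs are NOT isomorphic.

Counting triangles (3-cliques): G1 has 0, G2 has 9.
Triangle count is an isomorphism invariant, so differing triangle counts rule out isomorphism.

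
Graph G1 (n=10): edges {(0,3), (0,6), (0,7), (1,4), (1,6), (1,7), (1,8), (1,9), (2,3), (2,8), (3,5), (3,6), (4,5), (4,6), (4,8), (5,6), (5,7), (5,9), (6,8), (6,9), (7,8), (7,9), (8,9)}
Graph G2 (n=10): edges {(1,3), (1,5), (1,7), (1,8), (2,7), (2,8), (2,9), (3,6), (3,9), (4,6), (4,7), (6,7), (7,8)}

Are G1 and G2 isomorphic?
No, not isomorphic

The graphs are NOT isomorphic.

Degrees in G1: deg(0)=3, deg(1)=5, deg(2)=2, deg(3)=4, deg(4)=4, deg(5)=5, deg(6)=7, deg(7)=5, deg(8)=6, deg(9)=5.
Sorted degree sequence of G1: [7, 6, 5, 5, 5, 5, 4, 4, 3, 2].
Degrees in G2: deg(0)=0, deg(1)=4, deg(2)=3, deg(3)=3, deg(4)=2, deg(5)=1, deg(6)=3, deg(7)=5, deg(8)=3, deg(9)=2.
Sorted degree sequence of G2: [5, 4, 3, 3, 3, 3, 2, 2, 1, 0].
The (sorted) degree sequence is an isomorphism invariant, so since G1 and G2 have different degree sequences they cannot be isomorphic.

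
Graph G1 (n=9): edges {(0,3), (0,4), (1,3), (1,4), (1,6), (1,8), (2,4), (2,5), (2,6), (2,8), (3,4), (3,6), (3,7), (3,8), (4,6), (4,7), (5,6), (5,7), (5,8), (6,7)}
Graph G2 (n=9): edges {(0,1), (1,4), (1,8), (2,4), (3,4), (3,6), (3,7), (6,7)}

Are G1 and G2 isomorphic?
No, not isomorphic

The graphs are NOT isomorphic.

Connected components of G1: 1 component(s) with vertex sets [[0, 1, 2, 3, 4, 5, 6, 7, 8]], sizes [9].
Connected components of G2: 2 component(s) with vertex sets [[5], [0, 1, 2, 3, 4, 6, 7, 8]], sizes [1, 8].
The number of connected components (and the multiset of component sizes) is an isomorphism invariant — an isomorphism maps each component of G1 bijectively onto a component of G2. Since G1 has 1 component(s) and G2 has 2, they cannot be isomorphic.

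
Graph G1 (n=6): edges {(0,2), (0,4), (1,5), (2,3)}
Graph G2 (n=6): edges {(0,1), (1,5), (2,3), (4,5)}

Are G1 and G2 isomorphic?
Yes, isomorphic

The graphs are isomorphic.
One valid mapping φ: V(G1) → V(G2): 0→1, 1→2, 2→5, 3→4, 4→0, 5→3

Verify φ preserves adjacency — for each edge of G1, its image is an edge of G2:
  (0,2) → (φ(0),φ(2)) = (1,5) ∈ E(G2) ✓
  (0,4) → (φ(0),φ(4)) = (0,1) ∈ E(G2) ✓
  (1,5) → (φ(1),φ(5)) = (2,3) ∈ E(G2) ✓
  (2,3) → (φ(2),φ(3)) = (4,5) ∈ E(G2) ✓
All 4 edges of G1 map to edges of G2, and |E(G1)| = |E(G2)| = 4, so φ is a bijection on edges as well as vertices. Hence G1 ≅ G2.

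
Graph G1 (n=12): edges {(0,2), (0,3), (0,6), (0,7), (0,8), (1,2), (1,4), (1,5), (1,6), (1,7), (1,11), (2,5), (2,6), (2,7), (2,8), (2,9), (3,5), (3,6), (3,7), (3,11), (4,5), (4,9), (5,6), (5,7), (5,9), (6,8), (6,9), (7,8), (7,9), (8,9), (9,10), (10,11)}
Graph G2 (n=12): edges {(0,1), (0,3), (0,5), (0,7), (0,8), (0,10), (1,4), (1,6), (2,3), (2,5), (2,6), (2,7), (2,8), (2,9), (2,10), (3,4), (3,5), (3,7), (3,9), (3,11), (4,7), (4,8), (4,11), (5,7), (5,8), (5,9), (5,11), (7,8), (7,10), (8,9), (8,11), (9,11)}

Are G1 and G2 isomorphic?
Yes, isomorphic

The graphs are isomorphic.
One valid mapping φ: V(G1) → V(G2): 0→11, 1→0, 2→5, 3→4, 4→10, 5→7, 6→3, 7→8, 8→9, 9→2, 10→6, 11→1

Verify φ preserves adjacency — for each edge of G1, its image is an edge of G2:
  (0,2) → (φ(0),φ(2)) = (5,11) ∈ E(G2) ✓
  (0,3) → (φ(0),φ(3)) = (4,11) ∈ E(G2) ✓
  (0,6) → (φ(0),φ(6)) = (3,11) ∈ E(G2) ✓
  (0,7) → (φ(0),φ(7)) = (8,11) ∈ E(G2) ✓
  (0,8) → (φ(0),φ(8)) = (9,11) ∈ E(G2) ✓
  (1,2) → (φ(1),φ(2)) = (0,5) ∈ E(G2) ✓
  (1,4) → (φ(1),φ(4)) = (0,10) ∈ E(G2) ✓
  (1,5) → (φ(1),φ(5)) = (0,7) ∈ E(G2) ✓
  (1,6) → (φ(1),φ(6)) = (0,3) ∈ E(G2) ✓
  (1,7) → (φ(1),φ(7)) = (0,8) ∈ E(G2) ✓
  (1,11) → (φ(1),φ(11)) = (0,1) ∈ E(G2) ✓
  (2,5) → (φ(2),φ(5)) = (5,7) ∈ E(G2) ✓
  (2,6) → (φ(2),φ(6)) = (3,5) ∈ E(G2) ✓
  (2,7) → (φ(2),φ(7)) = (5,8) ∈ E(G2) ✓
  (2,8) → (φ(2),φ(8)) = (5,9) ∈ E(G2) ✓
  (2,9) → (φ(2),φ(9)) = (2,5) ∈ E(G2) ✓
  (3,5) → (φ(3),φ(5)) = (4,7) ∈ E(G2) ✓
  (3,6) → (φ(3),φ(6)) = (3,4) ∈ E(G2) ✓
  (3,7) → (φ(3),φ(7)) = (4,8) ∈ E(G2) ✓
  (3,11) → (φ(3),φ(11)) = (1,4) ∈ E(G2) ✓
  (4,5) → (φ(4),φ(5)) = (7,10) ∈ E(G2) ✓
  (4,9) → (φ(4),φ(9)) = (2,10) ∈ E(G2) ✓
  (5,6) → (φ(5),φ(6)) = (3,7) ∈ E(G2) ✓
  (5,7) → (φ(5),φ(7)) = (7,8) ∈ E(G2) ✓
  (5,9) → (φ(5),φ(9)) = (2,7) ∈ E(G2) ✓
  (6,8) → (φ(6),φ(8)) = (3,9) ∈ E(G2) ✓
  (6,9) → (φ(6),φ(9)) = (2,3) ∈ E(G2) ✓
  (7,8) → (φ(7),φ(8)) = (8,9) ∈ E(G2) ✓
  (7,9) → (φ(7),φ(9)) = (2,8) ∈ E(G2) ✓
  (8,9) → (φ(8),φ(9)) = (2,9) ∈ E(G2) ✓
  (9,10) → (φ(9),φ(10)) = (2,6) ∈ E(G2) ✓
  (10,11) → (φ(10),φ(11)) = (1,6) ∈ E(G2) ✓
All 32 edges of G1 map to edges of G2, and |E(G1)| = |E(G2)| = 32, so φ is a bijection on edges as well as vertices. Hence G1 ≅ G2.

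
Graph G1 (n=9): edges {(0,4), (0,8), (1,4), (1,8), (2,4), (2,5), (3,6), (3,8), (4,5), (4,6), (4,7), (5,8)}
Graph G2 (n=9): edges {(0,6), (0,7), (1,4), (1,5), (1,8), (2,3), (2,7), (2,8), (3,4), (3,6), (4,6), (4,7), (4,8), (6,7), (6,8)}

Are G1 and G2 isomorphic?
No, not isomorphic

The graphs are NOT isomorphic.

Degrees in G1: deg(0)=2, deg(1)=2, deg(2)=2, deg(3)=2, deg(4)=6, deg(5)=3, deg(6)=2, deg(7)=1, deg(8)=4.
Sorted degree sequence of G1: [6, 4, 3, 2, 2, 2, 2, 2, 1].
Degrees in G2: deg(0)=2, deg(1)=3, deg(2)=3, deg(3)=3, deg(4)=5, deg(5)=1, deg(6)=5, deg(7)=4, deg(8)=4.
Sorted degree sequence of G2: [5, 5, 4, 4, 3, 3, 3, 2, 1].
The (sorted) degree sequence is an isomorphism invariant, so since G1 and G2 have different degree sequences they cannot be isomorphic.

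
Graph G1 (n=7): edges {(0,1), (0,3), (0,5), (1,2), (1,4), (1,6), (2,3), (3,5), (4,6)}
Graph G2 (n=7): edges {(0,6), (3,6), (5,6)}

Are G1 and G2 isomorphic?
No, not isomorphic

The graphs are NOT isomorphic.

Connected components of G1: 1 component(s) with vertex sets [[0, 1, 2, 3, 4, 5, 6]], sizes [7].
Connected components of G2: 4 component(s) with vertex sets [[1], [2], [4], [0, 3, 5, 6]], sizes [1, 1, 1, 4].
The number of connected components (and the multiset of component sizes) is an isomorphism invariant — an isomorphism maps each component of G1 bijectively onto a component of G2. Since G1 has 1 component(s) and G2 has 4, they cannot be isomorphic.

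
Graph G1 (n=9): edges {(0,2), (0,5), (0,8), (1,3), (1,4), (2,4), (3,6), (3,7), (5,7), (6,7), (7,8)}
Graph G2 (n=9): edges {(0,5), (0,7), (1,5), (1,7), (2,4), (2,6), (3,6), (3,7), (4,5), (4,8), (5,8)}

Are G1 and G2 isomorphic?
Yes, isomorphic

The graphs are isomorphic.
One valid mapping φ: V(G1) → V(G2): 0→7, 1→2, 2→3, 3→4, 4→6, 5→1, 6→8, 7→5, 8→0

Verify φ preserves adjacency — for each edge of G1, its image is an edge of G2:
  (0,2) → (φ(0),φ(2)) = (3,7) ∈ E(G2) ✓
  (0,5) → (φ(0),φ(5)) = (1,7) ∈ E(G2) ✓
  (0,8) → (φ(0),φ(8)) = (0,7) ∈ E(G2) ✓
  (1,3) → (φ(1),φ(3)) = (2,4) ∈ E(G2) ✓
  (1,4) → (φ(1),φ(4)) = (2,6) ∈ E(G2) ✓
  (2,4) → (φ(2),φ(4)) = (3,6) ∈ E(G2) ✓
  (3,6) → (φ(3),φ(6)) = (4,8) ∈ E(G2) ✓
  (3,7) → (φ(3),φ(7)) = (4,5) ∈ E(G2) ✓
  (5,7) → (φ(5),φ(7)) = (1,5) ∈ E(G2) ✓
  (6,7) → (φ(6),φ(7)) = (5,8) ∈ E(G2) ✓
  (7,8) → (φ(7),φ(8)) = (0,5) ∈ E(G2) ✓
All 11 edges of G1 map to edges of G2, and |E(G1)| = |E(G2)| = 11, so φ is a bijection on edges as well as vertices. Hence G1 ≅ G2.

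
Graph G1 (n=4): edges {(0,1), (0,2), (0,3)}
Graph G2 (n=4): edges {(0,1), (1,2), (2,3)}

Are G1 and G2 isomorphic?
No, not isomorphic

The graphs are NOT isomorphic.

Degrees in G1: deg(0)=3, deg(1)=1, deg(2)=1, deg(3)=1.
Sorted degree sequence of G1: [3, 1, 1, 1].
Degrees in G2: deg(0)=1, deg(1)=2, deg(2)=2, deg(3)=1.
Sorted degree sequence of G2: [2, 2, 1, 1].
The (sorted) degree sequence is an isomorphism invariant, so since G1 and G2 have different degree sequences they cannot be isomorphic.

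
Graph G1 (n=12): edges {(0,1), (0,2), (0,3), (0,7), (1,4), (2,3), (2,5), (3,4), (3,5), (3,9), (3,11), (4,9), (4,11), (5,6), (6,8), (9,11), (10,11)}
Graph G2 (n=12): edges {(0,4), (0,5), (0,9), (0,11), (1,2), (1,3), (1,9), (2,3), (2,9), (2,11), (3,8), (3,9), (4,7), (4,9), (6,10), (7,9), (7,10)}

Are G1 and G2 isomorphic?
Yes, isomorphic

The graphs are isomorphic.
One valid mapping φ: V(G1) → V(G2): 0→0, 1→11, 2→4, 3→9, 4→2, 5→7, 6→10, 7→5, 8→6, 9→1, 10→8, 11→3

Verify φ preserves adjacency — for each edge of G1, its image is an edge of G2:
  (0,1) → (φ(0),φ(1)) = (0,11) ∈ E(G2) ✓
  (0,2) → (φ(0),φ(2)) = (0,4) ∈ E(G2) ✓
  (0,3) → (φ(0),φ(3)) = (0,9) ∈ E(G2) ✓
  (0,7) → (φ(0),φ(7)) = (0,5) ∈ E(G2) ✓
  (1,4) → (φ(1),φ(4)) = (2,11) ∈ E(G2) ✓
  (2,3) → (φ(2),φ(3)) = (4,9) ∈ E(G2) ✓
  (2,5) → (φ(2),φ(5)) = (4,7) ∈ E(G2) ✓
  (3,4) → (φ(3),φ(4)) = (2,9) ∈ E(G2) ✓
  (3,5) → (φ(3),φ(5)) = (7,9) ∈ E(G2) ✓
  (3,9) → (φ(3),φ(9)) = (1,9) ∈ E(G2) ✓
  (3,11) → (φ(3),φ(11)) = (3,9) ∈ E(G2) ✓
  (4,9) → (φ(4),φ(9)) = (1,2) ∈ E(G2) ✓
  (4,11) → (φ(4),φ(11)) = (2,3) ∈ E(G2) ✓
  (5,6) → (φ(5),φ(6)) = (7,10) ∈ E(G2) ✓
  (6,8) → (φ(6),φ(8)) = (6,10) ∈ E(G2) ✓
  (9,11) → (φ(9),φ(11)) = (1,3) ∈ E(G2) ✓
  (10,11) → (φ(10),φ(11)) = (3,8) ∈ E(G2) ✓
All 17 edges of G1 map to edges of G2, and |E(G1)| = |E(G2)| = 17, so φ is a bijection on edges as well as vertices. Hence G1 ≅ G2.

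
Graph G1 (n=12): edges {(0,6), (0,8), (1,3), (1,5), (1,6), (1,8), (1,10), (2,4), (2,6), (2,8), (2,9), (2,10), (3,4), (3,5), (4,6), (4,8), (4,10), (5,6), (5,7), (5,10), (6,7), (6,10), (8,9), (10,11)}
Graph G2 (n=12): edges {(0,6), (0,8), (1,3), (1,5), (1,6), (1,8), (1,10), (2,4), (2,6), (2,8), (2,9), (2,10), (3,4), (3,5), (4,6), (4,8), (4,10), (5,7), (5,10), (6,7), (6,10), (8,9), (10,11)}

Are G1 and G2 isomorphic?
No, not isomorphic

The graphs are NOT isomorphic.

Counting edges: G1 has 24 edge(s); G2 has 23 edge(s).
Edge count is an isomorphism invariant (a bijection on vertices induces a bijection on edges), so differing edge counts rule out isomorphism.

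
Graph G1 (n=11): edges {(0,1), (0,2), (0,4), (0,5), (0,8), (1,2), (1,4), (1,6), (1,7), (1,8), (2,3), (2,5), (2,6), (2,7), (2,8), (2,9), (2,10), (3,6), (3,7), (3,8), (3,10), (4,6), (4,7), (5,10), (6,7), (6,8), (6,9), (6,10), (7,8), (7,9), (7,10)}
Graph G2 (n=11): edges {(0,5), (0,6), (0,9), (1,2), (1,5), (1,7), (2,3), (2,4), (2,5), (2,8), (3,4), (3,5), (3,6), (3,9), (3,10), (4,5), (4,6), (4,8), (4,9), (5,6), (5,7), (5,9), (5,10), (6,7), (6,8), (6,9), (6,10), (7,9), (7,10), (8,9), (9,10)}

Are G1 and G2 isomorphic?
Yes, isomorphic

The graphs are isomorphic.
One valid mapping φ: V(G1) → V(G2): 0→2, 1→4, 2→5, 3→10, 4→8, 5→1, 6→9, 7→6, 8→3, 9→0, 10→7

Verify φ preserves adjacency — for each edge of G1, its image is an edge of G2:
  (0,1) → (φ(0),φ(1)) = (2,4) ∈ E(G2) ✓
  (0,2) → (φ(0),φ(2)) = (2,5) ∈ E(G2) ✓
  (0,4) → (φ(0),φ(4)) = (2,8) ∈ E(G2) ✓
  (0,5) → (φ(0),φ(5)) = (1,2) ∈ E(G2) ✓
  (0,8) → (φ(0),φ(8)) = (2,3) ∈ E(G2) ✓
  (1,2) → (φ(1),φ(2)) = (4,5) ∈ E(G2) ✓
  (1,4) → (φ(1),φ(4)) = (4,8) ∈ E(G2) ✓
  (1,6) → (φ(1),φ(6)) = (4,9) ∈ E(G2) ✓
  (1,7) → (φ(1),φ(7)) = (4,6) ∈ E(G2) ✓
  (1,8) → (φ(1),φ(8)) = (3,4) ∈ E(G2) ✓
  (2,3) → (φ(2),φ(3)) = (5,10) ∈ E(G2) ✓
  (2,5) → (φ(2),φ(5)) = (1,5) ∈ E(G2) ✓
  (2,6) → (φ(2),φ(6)) = (5,9) ∈ E(G2) ✓
  (2,7) → (φ(2),φ(7)) = (5,6) ∈ E(G2) ✓
  (2,8) → (φ(2),φ(8)) = (3,5) ∈ E(G2) ✓
  (2,9) → (φ(2),φ(9)) = (0,5) ∈ E(G2) ✓
  (2,10) → (φ(2),φ(10)) = (5,7) ∈ E(G2) ✓
  (3,6) → (φ(3),φ(6)) = (9,10) ∈ E(G2) ✓
  (3,7) → (φ(3),φ(7)) = (6,10) ∈ E(G2) ✓
  (3,8) → (φ(3),φ(8)) = (3,10) ∈ E(G2) ✓
  (3,10) → (φ(3),φ(10)) = (7,10) ∈ E(G2) ✓
  (4,6) → (φ(4),φ(6)) = (8,9) ∈ E(G2) ✓
  (4,7) → (φ(4),φ(7)) = (6,8) ∈ E(G2) ✓
  (5,10) → (φ(5),φ(10)) = (1,7) ∈ E(G2) ✓
  (6,7) → (φ(6),φ(7)) = (6,9) ∈ E(G2) ✓
  (6,8) → (φ(6),φ(8)) = (3,9) ∈ E(G2) ✓
  (6,9) → (φ(6),φ(9)) = (0,9) ∈ E(G2) ✓
  (6,10) → (φ(6),φ(10)) = (7,9) ∈ E(G2) ✓
  (7,8) → (φ(7),φ(8)) = (3,6) ∈ E(G2) ✓
  (7,9) → (φ(7),φ(9)) = (0,6) ∈ E(G2) ✓
  (7,10) → (φ(7),φ(10)) = (6,7) ∈ E(G2) ✓
All 31 edges of G1 map to edges of G2, and |E(G1)| = |E(G2)| = 31, so φ is a bijection on edges as well as vertices. Hence G1 ≅ G2.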